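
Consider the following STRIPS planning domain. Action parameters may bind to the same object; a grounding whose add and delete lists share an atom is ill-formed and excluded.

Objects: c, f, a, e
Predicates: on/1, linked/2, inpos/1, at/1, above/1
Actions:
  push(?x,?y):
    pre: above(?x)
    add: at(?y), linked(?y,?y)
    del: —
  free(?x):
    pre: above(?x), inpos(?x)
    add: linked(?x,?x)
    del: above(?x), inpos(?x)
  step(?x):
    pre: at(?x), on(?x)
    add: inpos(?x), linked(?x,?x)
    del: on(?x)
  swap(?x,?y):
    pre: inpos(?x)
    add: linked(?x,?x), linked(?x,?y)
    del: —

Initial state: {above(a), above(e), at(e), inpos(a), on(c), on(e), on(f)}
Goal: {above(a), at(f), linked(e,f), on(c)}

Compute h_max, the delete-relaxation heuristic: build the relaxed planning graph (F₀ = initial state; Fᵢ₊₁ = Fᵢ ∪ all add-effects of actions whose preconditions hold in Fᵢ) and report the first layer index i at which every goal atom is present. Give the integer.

2

F0 = init (7 atoms)
F1 = F0 ∪ {at(a), at(c), at(f), inpos(e), linked(a,a), linked(a,c), linked(a,e), linked(a,f), linked(c,c), linked(e,e), linked(f,f)}  (18 atoms)
F2 = F1 ∪ {inpos(c), inpos(f), linked(e,a), linked(e,c), linked(e,f)}  (23 atoms)
goal ⊆ F2  ⇒  h_max = 2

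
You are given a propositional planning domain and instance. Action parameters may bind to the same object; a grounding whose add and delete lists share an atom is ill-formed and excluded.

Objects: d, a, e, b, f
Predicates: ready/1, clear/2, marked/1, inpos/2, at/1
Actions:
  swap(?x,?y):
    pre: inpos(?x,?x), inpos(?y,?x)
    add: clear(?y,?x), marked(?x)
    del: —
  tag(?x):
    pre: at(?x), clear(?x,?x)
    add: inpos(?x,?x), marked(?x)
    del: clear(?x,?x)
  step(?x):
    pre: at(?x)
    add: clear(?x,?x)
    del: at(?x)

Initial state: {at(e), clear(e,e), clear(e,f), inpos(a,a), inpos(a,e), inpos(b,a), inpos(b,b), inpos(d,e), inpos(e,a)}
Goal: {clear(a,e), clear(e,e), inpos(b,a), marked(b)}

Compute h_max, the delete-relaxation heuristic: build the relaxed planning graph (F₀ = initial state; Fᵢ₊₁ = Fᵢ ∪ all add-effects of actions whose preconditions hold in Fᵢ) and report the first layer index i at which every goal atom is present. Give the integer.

F0 = init (9 atoms)
F1 = F0 ∪ {clear(a,a), clear(b,a), clear(b,b), clear(e,a), inpos(e,e), marked(a), marked(b), marked(e)}  (17 atoms)
F2 = F1 ∪ {clear(a,e), clear(d,e)}  (19 atoms)
goal ⊆ F2  ⇒  h_max = 2

2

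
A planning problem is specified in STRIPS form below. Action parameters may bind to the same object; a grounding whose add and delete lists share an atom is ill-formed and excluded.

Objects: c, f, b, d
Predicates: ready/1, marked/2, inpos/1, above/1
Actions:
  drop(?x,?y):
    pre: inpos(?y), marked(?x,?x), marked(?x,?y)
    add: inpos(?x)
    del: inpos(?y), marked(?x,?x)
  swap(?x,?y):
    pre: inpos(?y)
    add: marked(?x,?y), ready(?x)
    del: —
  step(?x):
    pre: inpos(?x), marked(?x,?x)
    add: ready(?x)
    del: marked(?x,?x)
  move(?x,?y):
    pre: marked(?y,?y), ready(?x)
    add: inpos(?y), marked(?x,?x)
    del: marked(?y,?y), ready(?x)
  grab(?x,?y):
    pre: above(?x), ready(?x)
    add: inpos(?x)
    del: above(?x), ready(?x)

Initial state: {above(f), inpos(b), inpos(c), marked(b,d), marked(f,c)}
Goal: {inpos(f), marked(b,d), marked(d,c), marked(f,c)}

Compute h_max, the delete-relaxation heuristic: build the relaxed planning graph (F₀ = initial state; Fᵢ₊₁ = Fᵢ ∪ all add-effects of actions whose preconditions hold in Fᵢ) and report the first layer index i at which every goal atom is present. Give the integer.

F0 = init (5 atoms)
F1 = F0 ∪ {marked(b,b), marked(b,c), marked(c,b), marked(c,c), marked(d,b), marked(d,c), marked(f,b), ready(b), ready(c), ready(d), ready(f)}  (16 atoms)
F2 = F1 ∪ {inpos(f), marked(d,d), marked(f,f)}  (19 atoms)
goal ⊆ F2  ⇒  h_max = 2

2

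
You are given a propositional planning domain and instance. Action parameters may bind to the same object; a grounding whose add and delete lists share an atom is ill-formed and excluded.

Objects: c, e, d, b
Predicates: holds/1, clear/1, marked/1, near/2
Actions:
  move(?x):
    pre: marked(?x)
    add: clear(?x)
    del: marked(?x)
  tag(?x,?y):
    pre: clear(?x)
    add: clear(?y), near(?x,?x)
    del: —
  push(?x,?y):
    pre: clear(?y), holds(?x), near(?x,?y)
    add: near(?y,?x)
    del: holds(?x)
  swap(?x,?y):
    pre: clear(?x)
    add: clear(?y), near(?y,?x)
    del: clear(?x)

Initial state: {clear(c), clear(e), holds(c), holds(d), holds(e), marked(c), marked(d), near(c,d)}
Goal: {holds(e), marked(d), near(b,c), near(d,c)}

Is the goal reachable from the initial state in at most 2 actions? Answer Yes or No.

1. tag(c,d)  →  {clear(c), clear(d), clear(e), holds(c), holds(d), holds(e), marked(c), marked(d), near(c,c), near(c,d)}
2. push(c,d)  →  {clear(c), clear(d), clear(e), holds(d), holds(e), marked(c), marked(d), near(c,c), near(c,d), near(d,c)}
3. swap(c,b)  →  {clear(b), clear(d), clear(e), holds(d), holds(e), marked(c), marked(d), near(b,c), near(c,c), near(c,d), near(d,c)}
optimal plan length = 3; 3 > 2

No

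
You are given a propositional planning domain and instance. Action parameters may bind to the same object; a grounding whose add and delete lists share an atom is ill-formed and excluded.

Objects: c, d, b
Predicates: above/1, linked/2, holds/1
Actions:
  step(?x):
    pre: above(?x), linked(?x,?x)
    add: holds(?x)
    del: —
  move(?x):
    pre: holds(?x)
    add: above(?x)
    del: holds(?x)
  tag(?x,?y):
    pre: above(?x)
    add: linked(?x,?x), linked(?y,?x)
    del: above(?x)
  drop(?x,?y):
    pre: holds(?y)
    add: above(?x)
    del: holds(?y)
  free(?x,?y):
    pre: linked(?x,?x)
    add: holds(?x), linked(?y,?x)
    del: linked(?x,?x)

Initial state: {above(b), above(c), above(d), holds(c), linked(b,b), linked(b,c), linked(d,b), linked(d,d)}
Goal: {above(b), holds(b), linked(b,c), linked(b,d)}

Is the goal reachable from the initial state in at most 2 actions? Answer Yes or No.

Yes

1. step(b)  →  {above(b), above(c), above(d), holds(b), holds(c), linked(b,b), linked(b,c), linked(d,b), linked(d,d)}
2. tag(d,b)  →  {above(b), above(c), holds(b), holds(c), linked(b,b), linked(b,c), linked(b,d), linked(d,b), linked(d,d)}
optimal plan length = 2; 2 ≤ 2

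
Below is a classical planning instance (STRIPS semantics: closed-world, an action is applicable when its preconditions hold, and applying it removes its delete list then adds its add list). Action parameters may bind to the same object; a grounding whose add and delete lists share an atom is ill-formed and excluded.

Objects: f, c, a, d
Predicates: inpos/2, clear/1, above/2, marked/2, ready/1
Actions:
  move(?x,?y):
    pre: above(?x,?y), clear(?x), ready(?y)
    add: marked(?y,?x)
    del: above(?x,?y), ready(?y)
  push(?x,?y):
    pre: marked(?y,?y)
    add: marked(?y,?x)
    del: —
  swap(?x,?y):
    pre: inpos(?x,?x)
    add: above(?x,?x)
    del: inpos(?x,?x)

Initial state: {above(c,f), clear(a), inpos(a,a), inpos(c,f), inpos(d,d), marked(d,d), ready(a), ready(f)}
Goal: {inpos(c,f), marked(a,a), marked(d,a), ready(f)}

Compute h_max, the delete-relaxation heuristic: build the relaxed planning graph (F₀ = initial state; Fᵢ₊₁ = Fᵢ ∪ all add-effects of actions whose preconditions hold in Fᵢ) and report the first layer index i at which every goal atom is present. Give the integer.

F0 = init (8 atoms)
F1 = F0 ∪ {above(a,a), above(d,d), marked(d,a), marked(d,c), marked(d,f)}  (13 atoms)
F2 = F1 ∪ {marked(a,a)}  (14 atoms)
goal ⊆ F2  ⇒  h_max = 2

2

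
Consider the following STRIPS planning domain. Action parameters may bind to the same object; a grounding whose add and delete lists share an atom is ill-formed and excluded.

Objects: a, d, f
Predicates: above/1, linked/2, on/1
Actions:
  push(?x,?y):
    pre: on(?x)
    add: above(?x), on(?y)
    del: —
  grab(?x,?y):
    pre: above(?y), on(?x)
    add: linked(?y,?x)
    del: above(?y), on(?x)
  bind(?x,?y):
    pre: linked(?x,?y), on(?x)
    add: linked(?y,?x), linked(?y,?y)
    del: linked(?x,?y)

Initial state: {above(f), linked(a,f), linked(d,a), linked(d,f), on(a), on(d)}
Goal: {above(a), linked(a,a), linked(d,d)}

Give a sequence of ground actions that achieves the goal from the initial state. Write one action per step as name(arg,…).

push(a,a); bind(d,a); bind(a,d)

1. push(a,a)  →  {above(a), above(f), linked(a,f), linked(d,a), linked(d,f), on(a), on(d)}
2. bind(d,a)  →  {above(a), above(f), linked(a,a), linked(a,d), linked(a,f), linked(d,f), on(a), on(d)}
3. bind(a,d)  →  {above(a), above(f), linked(a,a), linked(a,f), linked(d,a), linked(d,d), linked(d,f), on(a), on(d)}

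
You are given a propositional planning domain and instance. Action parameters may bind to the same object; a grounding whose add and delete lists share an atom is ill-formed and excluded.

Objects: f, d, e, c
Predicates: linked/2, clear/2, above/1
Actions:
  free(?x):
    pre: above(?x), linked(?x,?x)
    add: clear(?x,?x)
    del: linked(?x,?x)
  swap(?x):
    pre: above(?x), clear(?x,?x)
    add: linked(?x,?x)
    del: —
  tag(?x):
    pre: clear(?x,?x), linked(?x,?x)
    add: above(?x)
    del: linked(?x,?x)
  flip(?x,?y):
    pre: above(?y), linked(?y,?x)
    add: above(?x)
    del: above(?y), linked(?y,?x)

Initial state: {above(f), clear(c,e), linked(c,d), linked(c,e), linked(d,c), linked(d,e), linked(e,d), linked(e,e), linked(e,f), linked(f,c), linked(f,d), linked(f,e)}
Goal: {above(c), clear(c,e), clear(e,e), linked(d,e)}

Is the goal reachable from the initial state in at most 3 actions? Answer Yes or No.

No

1. flip(e,f)  →  {above(e), clear(c,e), linked(c,d), linked(c,e), linked(d,c), linked(d,e), linked(e,d), linked(e,e), linked(e,f), linked(f,c), linked(f,d)}
2. free(e)  →  {above(e), clear(c,e), clear(e,e), linked(c,d), linked(c,e), linked(d,c), linked(d,e), linked(e,d), linked(e,f), linked(f,c), linked(f,d)}
3. flip(f,e)  →  {above(f), clear(c,e), clear(e,e), linked(c,d), linked(c,e), linked(d,c), linked(d,e), linked(e,d), linked(f,c), linked(f,d)}
4. flip(c,f)  →  {above(c), clear(c,e), clear(e,e), linked(c,d), linked(c,e), linked(d,c), linked(d,e), linked(e,d), linked(f,d)}
optimal plan length = 4; 4 > 3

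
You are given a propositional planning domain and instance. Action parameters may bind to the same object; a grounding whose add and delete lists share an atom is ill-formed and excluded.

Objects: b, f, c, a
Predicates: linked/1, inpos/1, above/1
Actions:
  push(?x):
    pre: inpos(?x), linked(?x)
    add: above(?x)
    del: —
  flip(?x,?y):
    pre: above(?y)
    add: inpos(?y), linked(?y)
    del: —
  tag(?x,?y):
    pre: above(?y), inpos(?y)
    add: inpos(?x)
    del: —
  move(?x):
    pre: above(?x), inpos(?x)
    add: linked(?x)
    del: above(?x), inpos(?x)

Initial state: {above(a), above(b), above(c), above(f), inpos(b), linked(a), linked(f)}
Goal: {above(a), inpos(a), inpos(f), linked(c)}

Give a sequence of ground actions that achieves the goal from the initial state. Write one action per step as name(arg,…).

flip(b,f); flip(b,c); flip(b,a)

1. flip(b,f)  →  {above(a), above(b), above(c), above(f), inpos(b), inpos(f), linked(a), linked(f)}
2. flip(b,c)  →  {above(a), above(b), above(c), above(f), inpos(b), inpos(c), inpos(f), linked(a), linked(c), linked(f)}
3. flip(b,a)  →  {above(a), above(b), above(c), above(f), inpos(a), inpos(b), inpos(c), inpos(f), linked(a), linked(c), linked(f)}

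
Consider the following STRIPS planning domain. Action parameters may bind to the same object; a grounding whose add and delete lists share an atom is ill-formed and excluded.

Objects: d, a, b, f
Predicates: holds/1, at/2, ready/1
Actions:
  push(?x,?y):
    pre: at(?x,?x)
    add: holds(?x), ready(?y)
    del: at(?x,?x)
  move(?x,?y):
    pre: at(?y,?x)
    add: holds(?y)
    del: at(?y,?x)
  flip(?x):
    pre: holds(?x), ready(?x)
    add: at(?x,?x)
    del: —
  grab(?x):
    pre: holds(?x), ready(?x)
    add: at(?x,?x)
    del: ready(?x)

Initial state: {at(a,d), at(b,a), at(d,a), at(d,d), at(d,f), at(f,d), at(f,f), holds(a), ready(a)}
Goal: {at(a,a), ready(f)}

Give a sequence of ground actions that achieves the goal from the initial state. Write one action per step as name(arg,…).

push(d,f); flip(a)

1. push(d,f)  →  {at(a,d), at(b,a), at(d,a), at(d,f), at(f,d), at(f,f), holds(a), holds(d), ready(a), ready(f)}
2. flip(a)  →  {at(a,a), at(a,d), at(b,a), at(d,a), at(d,f), at(f,d), at(f,f), holds(a), holds(d), ready(a), ready(f)}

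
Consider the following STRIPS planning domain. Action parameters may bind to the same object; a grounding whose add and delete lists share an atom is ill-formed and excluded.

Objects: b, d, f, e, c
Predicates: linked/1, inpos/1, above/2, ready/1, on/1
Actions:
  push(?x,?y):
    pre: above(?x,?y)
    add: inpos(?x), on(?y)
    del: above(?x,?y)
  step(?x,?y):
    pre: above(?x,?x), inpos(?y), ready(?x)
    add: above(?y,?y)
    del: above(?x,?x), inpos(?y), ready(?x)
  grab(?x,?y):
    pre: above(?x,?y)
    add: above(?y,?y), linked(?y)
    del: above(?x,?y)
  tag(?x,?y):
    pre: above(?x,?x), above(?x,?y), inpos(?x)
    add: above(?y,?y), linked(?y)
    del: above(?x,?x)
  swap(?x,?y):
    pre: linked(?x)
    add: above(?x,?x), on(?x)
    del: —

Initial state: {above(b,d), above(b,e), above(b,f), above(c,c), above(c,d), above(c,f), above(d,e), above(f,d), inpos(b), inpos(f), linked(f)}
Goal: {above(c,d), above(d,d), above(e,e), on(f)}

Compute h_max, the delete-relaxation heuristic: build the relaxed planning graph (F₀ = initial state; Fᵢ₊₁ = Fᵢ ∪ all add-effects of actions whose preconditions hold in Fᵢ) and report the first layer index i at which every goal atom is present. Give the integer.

1

F0 = init (11 atoms)
F1 = F0 ∪ {above(d,d), above(e,e), above(f,f), inpos(c), inpos(d), linked(d), linked(e), on(c), on(d), on(e), on(f)}  (22 atoms)
goal ⊆ F1  ⇒  h_max = 1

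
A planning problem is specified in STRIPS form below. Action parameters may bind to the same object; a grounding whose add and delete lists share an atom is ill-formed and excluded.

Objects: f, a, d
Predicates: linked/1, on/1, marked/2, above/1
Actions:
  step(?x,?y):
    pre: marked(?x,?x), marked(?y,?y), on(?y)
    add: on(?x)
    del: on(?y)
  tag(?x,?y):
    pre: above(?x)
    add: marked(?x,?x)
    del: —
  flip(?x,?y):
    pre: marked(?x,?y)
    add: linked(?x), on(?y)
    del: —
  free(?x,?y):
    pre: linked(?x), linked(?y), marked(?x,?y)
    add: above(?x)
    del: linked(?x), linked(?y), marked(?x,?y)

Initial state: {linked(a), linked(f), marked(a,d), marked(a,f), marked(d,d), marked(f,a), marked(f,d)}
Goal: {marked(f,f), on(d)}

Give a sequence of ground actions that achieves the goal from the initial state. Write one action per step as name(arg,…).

flip(f,d); free(f,a); tag(f,f)

1. flip(f,d)  →  {linked(a), linked(f), marked(a,d), marked(a,f), marked(d,d), marked(f,a), marked(f,d), on(d)}
2. free(f,a)  →  {above(f), marked(a,d), marked(a,f), marked(d,d), marked(f,d), on(d)}
3. tag(f,f)  →  {above(f), marked(a,d), marked(a,f), marked(d,d), marked(f,d), marked(f,f), on(d)}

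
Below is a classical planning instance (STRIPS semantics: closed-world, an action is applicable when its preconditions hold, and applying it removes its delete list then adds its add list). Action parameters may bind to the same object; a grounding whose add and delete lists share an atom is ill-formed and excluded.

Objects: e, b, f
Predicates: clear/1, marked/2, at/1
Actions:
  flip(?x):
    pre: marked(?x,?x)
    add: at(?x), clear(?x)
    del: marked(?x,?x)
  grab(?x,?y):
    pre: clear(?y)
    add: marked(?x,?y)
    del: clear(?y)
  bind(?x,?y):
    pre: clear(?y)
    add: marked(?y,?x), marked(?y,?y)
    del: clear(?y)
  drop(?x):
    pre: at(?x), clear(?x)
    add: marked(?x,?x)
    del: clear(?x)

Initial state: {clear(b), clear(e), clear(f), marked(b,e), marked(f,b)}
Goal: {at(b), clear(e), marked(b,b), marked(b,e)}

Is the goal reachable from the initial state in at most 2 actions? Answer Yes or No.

No

1. grab(b,b)  →  {clear(e), clear(f), marked(b,b), marked(b,e), marked(f,b)}
2. flip(b)  →  {at(b), clear(b), clear(e), clear(f), marked(b,e), marked(f,b)}
3. grab(b,b)  →  {at(b), clear(e), clear(f), marked(b,b), marked(b,e), marked(f,b)}
optimal plan length = 3; 3 > 2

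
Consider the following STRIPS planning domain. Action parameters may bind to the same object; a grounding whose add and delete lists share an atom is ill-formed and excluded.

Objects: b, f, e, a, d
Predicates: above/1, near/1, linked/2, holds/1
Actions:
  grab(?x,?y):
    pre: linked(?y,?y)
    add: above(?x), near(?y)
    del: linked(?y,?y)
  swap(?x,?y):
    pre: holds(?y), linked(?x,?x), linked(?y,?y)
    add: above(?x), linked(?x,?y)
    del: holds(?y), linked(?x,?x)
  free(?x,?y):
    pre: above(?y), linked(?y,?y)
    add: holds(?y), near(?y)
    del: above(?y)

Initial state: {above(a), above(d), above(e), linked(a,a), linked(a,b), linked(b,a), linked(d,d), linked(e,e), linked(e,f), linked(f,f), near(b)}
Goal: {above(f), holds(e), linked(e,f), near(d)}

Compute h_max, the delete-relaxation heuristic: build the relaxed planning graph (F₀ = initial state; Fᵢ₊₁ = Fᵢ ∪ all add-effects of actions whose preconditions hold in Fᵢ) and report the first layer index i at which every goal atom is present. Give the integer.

F0 = init (11 atoms)
F1 = F0 ∪ {above(b), above(f), holds(a), holds(d), holds(e), near(a), near(d), near(e), near(f)}  (20 atoms)
goal ⊆ F1  ⇒  h_max = 1

1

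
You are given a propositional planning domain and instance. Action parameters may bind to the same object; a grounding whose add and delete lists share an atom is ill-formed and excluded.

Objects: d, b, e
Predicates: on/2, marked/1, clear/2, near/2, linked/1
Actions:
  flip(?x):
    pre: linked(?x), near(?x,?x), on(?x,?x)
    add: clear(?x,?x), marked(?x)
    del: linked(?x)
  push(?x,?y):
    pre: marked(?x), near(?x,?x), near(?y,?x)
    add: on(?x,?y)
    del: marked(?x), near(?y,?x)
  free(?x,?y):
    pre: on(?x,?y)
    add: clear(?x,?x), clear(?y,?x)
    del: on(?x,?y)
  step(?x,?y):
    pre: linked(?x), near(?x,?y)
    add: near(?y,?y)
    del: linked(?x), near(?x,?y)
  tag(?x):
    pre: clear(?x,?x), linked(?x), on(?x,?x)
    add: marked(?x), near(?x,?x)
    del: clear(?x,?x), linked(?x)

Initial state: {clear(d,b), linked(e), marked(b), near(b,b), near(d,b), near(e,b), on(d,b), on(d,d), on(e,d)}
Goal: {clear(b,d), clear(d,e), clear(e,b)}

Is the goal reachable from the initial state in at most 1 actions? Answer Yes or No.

No

1. push(b,e)  →  {clear(d,b), linked(e), near(b,b), near(d,b), on(b,e), on(d,b), on(d,d), on(e,d)}
2. free(d,b)  →  {clear(b,d), clear(d,b), clear(d,d), linked(e), near(b,b), near(d,b), on(b,e), on(d,d), on(e,d)}
3. free(b,e)  →  {clear(b,b), clear(b,d), clear(d,b), clear(d,d), clear(e,b), linked(e), near(b,b), near(d,b), on(d,d), on(e,d)}
4. free(e,d)  →  {clear(b,b), clear(b,d), clear(d,b), clear(d,d), clear(d,e), clear(e,b), clear(e,e), linked(e), near(b,b), near(d,b), on(d,d)}
optimal plan length = 4; 4 > 1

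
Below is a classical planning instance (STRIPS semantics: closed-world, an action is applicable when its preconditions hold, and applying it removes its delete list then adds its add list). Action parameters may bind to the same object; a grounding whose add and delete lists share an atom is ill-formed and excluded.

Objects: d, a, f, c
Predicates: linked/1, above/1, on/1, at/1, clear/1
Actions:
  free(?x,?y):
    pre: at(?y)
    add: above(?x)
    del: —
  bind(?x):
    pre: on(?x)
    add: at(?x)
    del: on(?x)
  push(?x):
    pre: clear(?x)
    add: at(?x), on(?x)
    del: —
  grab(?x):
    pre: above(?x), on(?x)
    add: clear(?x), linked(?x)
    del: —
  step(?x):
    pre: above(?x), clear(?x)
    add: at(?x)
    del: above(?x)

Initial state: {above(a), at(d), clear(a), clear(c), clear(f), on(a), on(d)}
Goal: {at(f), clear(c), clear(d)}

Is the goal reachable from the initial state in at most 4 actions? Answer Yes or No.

Yes

1. free(d,d)  →  {above(a), above(d), at(d), clear(a), clear(c), clear(f), on(a), on(d)}
2. push(f)  →  {above(a), above(d), at(d), at(f), clear(a), clear(c), clear(f), on(a), on(d), on(f)}
3. grab(d)  →  {above(a), above(d), at(d), at(f), clear(a), clear(c), clear(d), clear(f), linked(d), on(a), on(d), on(f)}
optimal plan length = 3; 3 ≤ 4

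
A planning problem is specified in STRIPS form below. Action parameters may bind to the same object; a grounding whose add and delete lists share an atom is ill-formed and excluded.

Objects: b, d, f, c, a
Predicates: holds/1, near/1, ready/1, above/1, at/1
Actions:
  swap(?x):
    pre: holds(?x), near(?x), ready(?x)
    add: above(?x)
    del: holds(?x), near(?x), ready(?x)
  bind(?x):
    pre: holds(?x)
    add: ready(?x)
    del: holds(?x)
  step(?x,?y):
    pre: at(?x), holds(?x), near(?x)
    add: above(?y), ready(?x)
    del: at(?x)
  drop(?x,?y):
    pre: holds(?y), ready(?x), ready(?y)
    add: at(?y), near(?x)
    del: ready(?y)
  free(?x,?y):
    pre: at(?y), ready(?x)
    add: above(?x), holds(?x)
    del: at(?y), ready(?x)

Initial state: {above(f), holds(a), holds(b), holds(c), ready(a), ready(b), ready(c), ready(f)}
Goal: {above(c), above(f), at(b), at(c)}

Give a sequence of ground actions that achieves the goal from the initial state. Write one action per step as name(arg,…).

drop(b,b); step(b,c); drop(b,b); drop(f,c)

1. drop(b,b)  →  {above(f), at(b), holds(a), holds(b), holds(c), near(b), ready(a), ready(c), ready(f)}
2. step(b,c)  →  {above(c), above(f), holds(a), holds(b), holds(c), near(b), ready(a), ready(b), ready(c), ready(f)}
3. drop(b,b)  →  {above(c), above(f), at(b), holds(a), holds(b), holds(c), near(b), ready(a), ready(c), ready(f)}
4. drop(f,c)  →  {above(c), above(f), at(b), at(c), holds(a), holds(b), holds(c), near(b), near(f), ready(a), ready(f)}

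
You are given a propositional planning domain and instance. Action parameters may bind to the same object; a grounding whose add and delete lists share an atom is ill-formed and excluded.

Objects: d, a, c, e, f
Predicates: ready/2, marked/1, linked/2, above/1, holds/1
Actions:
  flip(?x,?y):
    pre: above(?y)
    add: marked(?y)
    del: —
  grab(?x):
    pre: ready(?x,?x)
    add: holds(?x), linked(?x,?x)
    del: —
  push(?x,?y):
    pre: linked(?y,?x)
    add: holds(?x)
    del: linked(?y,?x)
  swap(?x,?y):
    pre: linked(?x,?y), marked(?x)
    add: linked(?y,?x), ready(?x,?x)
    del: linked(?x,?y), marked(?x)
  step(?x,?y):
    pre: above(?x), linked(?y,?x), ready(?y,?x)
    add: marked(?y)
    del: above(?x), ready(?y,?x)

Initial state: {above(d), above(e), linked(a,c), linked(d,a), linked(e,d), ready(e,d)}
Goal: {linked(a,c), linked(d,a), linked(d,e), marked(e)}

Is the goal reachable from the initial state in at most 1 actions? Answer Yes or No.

No

1. flip(d,e)  →  {above(d), above(e), linked(a,c), linked(d,a), linked(e,d), marked(e), ready(e,d)}
2. swap(e,d)  →  {above(d), above(e), linked(a,c), linked(d,a), linked(d,e), ready(e,d), ready(e,e)}
3. flip(d,e)  →  {above(d), above(e), linked(a,c), linked(d,a), linked(d,e), marked(e), ready(e,d), ready(e,e)}
optimal plan length = 3; 3 > 1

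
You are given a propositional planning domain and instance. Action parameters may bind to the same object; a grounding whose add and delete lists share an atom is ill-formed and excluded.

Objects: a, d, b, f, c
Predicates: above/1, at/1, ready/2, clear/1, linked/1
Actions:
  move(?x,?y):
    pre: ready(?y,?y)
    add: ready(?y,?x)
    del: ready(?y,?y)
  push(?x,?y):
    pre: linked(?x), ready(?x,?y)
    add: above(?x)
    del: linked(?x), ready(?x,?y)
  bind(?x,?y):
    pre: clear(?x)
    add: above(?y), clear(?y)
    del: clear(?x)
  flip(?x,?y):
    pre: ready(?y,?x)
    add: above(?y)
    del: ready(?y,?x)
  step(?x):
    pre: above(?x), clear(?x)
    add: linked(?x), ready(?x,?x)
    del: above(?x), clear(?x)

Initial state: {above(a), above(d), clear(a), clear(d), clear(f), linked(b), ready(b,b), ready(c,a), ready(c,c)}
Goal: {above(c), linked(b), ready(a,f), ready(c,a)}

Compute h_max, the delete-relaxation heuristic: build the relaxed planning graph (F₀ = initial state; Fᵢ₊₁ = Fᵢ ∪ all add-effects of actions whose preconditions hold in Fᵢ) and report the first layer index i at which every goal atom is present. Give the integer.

2

F0 = init (9 atoms)
F1 = F0 ∪ {above(b), above(c), above(f), clear(b), clear(c), linked(a), linked(d), ready(a,a), ready(b,a), ready(b,c), ready(b,d), ready(b,f), ready(c,b), ready(c,d), ready(c,f), ready(d,d)}  (25 atoms)
F2 = F1 ∪ {linked(c), linked(f), ready(a,b), ready(a,c), ready(a,d), ready(a,f), ready(d,a), ready(d,b), ready(d,c), ready(d,f), ready(f,f)}  (36 atoms)
goal ⊆ F2  ⇒  h_max = 2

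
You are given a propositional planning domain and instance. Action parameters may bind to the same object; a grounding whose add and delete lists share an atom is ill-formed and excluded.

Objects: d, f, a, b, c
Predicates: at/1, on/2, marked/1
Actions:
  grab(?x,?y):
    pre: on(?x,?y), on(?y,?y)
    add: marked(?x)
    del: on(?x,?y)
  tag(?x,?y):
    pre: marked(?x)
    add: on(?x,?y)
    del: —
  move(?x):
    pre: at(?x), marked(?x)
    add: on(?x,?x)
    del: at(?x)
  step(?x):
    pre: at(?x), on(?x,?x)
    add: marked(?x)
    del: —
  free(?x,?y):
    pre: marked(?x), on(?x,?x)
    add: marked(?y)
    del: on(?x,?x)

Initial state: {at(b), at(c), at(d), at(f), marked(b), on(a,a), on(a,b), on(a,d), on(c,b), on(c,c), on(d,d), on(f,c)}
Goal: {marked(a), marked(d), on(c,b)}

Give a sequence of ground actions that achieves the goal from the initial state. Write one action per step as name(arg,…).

1. grab(d,d)  →  {at(b), at(c), at(d), at(f), marked(b), marked(d), on(a,a), on(a,b), on(a,d), on(c,b), on(c,c), on(f,c)}
2. grab(a,a)  →  {at(b), at(c), at(d), at(f), marked(a), marked(b), marked(d), on(a,b), on(a,d), on(c,b), on(c,c), on(f,c)}

grab(d,d); grab(a,a)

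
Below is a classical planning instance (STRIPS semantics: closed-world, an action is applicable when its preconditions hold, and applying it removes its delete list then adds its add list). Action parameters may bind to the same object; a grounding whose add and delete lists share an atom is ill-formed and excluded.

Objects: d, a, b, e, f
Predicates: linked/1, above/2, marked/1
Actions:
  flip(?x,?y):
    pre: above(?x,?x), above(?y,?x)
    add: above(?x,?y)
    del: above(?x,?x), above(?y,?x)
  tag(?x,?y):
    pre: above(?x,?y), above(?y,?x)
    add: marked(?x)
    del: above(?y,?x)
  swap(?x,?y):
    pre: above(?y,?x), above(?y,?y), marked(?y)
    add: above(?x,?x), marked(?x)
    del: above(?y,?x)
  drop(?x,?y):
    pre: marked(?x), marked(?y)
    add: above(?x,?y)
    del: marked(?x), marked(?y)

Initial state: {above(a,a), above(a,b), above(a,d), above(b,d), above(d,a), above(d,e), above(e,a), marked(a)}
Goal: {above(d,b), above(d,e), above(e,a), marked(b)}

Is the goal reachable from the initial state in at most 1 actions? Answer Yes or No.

1. swap(d,a)  →  {above(a,a), above(a,b), above(b,d), above(d,a), above(d,d), above(d,e), above(e,a), marked(a), marked(d)}
2. flip(d,b)  →  {above(a,a), above(a,b), above(d,a), above(d,b), above(d,e), above(e,a), marked(a), marked(d)}
3. swap(b,a)  →  {above(a,a), above(b,b), above(d,a), above(d,b), above(d,e), above(e,a), marked(a), marked(b), marked(d)}
optimal plan length = 3; 3 > 1

No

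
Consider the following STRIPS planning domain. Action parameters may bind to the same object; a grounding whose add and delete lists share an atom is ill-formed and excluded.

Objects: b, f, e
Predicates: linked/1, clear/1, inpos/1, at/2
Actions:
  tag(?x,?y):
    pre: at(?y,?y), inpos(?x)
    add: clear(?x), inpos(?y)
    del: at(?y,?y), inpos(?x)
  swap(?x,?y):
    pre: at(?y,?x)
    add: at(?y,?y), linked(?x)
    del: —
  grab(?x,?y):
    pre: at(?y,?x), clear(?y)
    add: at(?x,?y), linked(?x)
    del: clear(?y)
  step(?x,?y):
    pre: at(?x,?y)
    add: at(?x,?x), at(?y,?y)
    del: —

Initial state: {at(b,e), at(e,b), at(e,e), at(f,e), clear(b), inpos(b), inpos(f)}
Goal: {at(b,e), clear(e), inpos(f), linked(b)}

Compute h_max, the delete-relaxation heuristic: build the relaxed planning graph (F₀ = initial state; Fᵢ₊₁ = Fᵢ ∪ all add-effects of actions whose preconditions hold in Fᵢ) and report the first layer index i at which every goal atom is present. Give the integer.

F0 = init (7 atoms)
F1 = F0 ∪ {at(b,b), at(f,f), clear(f), inpos(e), linked(b), linked(e)}  (13 atoms)
F2 = F1 ∪ {at(e,f), clear(e), linked(f)}  (16 atoms)
goal ⊆ F2  ⇒  h_max = 2

2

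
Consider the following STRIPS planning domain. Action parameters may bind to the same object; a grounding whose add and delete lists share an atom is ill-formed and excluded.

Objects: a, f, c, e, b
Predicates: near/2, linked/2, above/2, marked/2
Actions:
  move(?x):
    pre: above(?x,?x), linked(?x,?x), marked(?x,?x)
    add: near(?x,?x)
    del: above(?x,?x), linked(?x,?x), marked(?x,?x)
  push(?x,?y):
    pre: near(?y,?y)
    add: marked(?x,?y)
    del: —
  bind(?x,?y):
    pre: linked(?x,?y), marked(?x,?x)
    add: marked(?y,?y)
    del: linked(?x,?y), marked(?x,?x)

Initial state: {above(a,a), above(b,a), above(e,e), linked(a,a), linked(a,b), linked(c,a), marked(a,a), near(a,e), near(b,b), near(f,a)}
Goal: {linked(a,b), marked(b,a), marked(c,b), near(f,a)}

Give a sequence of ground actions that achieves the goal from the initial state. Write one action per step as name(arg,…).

1. move(a)  →  {above(b,a), above(e,e), linked(a,b), linked(c,a), near(a,a), near(a,e), near(b,b), near(f,a)}
2. push(c,b)  →  {above(b,a), above(e,e), linked(a,b), linked(c,a), marked(c,b), near(a,a), near(a,e), near(b,b), near(f,a)}
3. push(b,a)  →  {above(b,a), above(e,e), linked(a,b), linked(c,a), marked(b,a), marked(c,b), near(a,a), near(a,e), near(b,b), near(f,a)}

move(a); push(c,b); push(b,a)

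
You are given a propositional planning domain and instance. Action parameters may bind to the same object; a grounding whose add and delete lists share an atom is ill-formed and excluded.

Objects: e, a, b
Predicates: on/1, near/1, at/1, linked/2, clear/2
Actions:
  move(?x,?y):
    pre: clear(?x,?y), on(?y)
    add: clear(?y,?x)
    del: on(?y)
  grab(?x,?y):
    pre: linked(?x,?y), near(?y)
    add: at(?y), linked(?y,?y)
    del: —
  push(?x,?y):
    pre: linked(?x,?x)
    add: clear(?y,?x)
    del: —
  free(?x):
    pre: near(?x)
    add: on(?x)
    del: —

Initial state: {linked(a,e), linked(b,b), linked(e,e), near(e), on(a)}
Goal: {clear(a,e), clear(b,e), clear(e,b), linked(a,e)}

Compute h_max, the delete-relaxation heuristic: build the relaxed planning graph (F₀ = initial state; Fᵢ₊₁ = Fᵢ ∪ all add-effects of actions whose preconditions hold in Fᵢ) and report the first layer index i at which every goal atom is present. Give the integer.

1

F0 = init (5 atoms)
F1 = F0 ∪ {at(e), clear(a,b), clear(a,e), clear(b,b), clear(b,e), clear(e,b), clear(e,e), on(e)}  (13 atoms)
goal ⊆ F1  ⇒  h_max = 1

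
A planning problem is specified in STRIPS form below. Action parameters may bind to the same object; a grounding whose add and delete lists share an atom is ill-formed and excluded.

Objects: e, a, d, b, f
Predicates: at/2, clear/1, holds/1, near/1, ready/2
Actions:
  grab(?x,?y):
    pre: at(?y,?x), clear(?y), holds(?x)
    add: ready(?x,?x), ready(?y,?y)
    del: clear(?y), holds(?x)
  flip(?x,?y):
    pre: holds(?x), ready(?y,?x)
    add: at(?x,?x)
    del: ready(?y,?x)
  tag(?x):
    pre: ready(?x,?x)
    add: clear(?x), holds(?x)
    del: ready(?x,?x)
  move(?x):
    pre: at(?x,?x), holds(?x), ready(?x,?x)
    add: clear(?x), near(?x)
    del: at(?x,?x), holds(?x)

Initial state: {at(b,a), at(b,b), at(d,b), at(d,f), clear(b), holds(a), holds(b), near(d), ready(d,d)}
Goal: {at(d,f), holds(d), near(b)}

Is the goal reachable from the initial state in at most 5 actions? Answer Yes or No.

1. grab(a,b)  →  {at(b,a), at(b,b), at(d,b), at(d,f), holds(b), near(d), ready(a,a), ready(b,b), ready(d,d)}
2. tag(d)  →  {at(b,a), at(b,b), at(d,b), at(d,f), clear(d), holds(b), holds(d), near(d), ready(a,a), ready(b,b)}
3. move(b)  →  {at(b,a), at(d,b), at(d,f), clear(b), clear(d), holds(d), near(b), near(d), ready(a,a), ready(b,b)}
optimal plan length = 3; 3 ≤ 5

Yes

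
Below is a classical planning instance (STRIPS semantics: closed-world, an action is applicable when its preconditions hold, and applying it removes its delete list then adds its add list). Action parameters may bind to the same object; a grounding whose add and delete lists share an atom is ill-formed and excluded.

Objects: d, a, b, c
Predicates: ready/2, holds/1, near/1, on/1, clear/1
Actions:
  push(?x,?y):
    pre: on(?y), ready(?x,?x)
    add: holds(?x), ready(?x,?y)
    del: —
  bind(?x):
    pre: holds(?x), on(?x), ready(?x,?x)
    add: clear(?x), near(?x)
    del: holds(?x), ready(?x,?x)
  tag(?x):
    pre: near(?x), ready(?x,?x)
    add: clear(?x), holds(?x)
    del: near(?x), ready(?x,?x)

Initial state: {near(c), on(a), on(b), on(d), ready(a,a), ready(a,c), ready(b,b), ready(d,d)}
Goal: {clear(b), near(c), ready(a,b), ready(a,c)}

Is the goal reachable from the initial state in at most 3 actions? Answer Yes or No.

Yes

1. push(a,b)  →  {holds(a), near(c), on(a), on(b), on(d), ready(a,a), ready(a,b), ready(a,c), ready(b,b), ready(d,d)}
2. push(b,d)  →  {holds(a), holds(b), near(c), on(a), on(b), on(d), ready(a,a), ready(a,b), ready(a,c), ready(b,b), ready(b,d), ready(d,d)}
3. bind(b)  →  {clear(b), holds(a), near(b), near(c), on(a), on(b), on(d), ready(a,a), ready(a,b), ready(a,c), ready(b,d), ready(d,d)}
optimal plan length = 3; 3 ≤ 3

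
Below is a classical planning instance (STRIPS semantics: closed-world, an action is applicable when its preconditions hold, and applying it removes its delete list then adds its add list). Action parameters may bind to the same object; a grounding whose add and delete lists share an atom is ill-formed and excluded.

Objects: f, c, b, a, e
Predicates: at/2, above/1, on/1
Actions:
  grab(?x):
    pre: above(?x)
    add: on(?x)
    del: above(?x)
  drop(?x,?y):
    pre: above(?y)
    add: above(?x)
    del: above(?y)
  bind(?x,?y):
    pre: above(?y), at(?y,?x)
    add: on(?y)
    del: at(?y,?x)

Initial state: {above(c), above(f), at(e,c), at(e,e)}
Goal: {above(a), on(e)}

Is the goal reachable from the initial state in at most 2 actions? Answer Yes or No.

No

1. drop(a,f)  →  {above(a), above(c), at(e,c), at(e,e)}
2. drop(e,c)  →  {above(a), above(e), at(e,c), at(e,e)}
3. grab(e)  →  {above(a), at(e,c), at(e,e), on(e)}
optimal plan length = 3; 3 > 2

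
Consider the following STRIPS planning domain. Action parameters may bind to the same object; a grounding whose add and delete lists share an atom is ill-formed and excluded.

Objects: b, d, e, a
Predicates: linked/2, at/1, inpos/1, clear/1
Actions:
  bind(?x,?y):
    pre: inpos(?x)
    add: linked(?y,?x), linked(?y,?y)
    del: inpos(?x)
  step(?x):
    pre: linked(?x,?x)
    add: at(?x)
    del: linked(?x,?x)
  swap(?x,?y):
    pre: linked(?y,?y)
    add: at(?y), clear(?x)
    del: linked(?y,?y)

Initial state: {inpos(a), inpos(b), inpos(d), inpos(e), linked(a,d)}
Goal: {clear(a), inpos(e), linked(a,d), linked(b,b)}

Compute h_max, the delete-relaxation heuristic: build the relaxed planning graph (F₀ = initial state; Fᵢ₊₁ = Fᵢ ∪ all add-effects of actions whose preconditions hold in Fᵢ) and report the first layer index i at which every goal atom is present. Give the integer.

F0 = init (5 atoms)
F1 = F0 ∪ {linked(a,a), linked(a,b), linked(a,e), linked(b,a), linked(b,b), linked(b,d), linked(b,e), linked(d,a), linked(d,b), linked(d,d), linked(d,e), linked(e,a), linked(e,b), linked(e,d), linked(e,e)}  (20 atoms)
F2 = F1 ∪ {at(a), at(b), at(d), at(e), clear(a), clear(b), clear(d), clear(e)}  (28 atoms)
goal ⊆ F2  ⇒  h_max = 2

2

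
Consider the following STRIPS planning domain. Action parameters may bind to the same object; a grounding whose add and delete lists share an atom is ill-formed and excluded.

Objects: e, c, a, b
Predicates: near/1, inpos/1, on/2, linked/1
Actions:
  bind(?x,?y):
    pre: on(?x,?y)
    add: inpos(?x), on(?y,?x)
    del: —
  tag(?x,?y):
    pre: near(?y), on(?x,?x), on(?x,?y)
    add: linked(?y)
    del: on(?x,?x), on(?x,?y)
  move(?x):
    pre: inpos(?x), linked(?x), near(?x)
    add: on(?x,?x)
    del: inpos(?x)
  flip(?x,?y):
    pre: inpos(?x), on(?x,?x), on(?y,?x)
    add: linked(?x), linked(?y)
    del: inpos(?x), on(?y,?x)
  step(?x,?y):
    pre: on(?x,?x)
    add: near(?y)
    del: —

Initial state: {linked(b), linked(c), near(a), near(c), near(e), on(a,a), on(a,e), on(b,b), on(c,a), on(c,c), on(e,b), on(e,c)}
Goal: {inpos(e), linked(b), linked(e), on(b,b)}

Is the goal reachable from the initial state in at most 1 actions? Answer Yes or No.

1. bind(e,c)  →  {inpos(e), linked(b), linked(c), near(a), near(c), near(e), on(a,a), on(a,e), on(b,b), on(c,a), on(c,c), on(c,e), on(e,b), on(e,c)}
2. tag(c,e)  →  {inpos(e), linked(b), linked(c), linked(e), near(a), near(c), near(e), on(a,a), on(a,e), on(b,b), on(c,a), on(e,b), on(e,c)}
optimal plan length = 2; 2 > 1

No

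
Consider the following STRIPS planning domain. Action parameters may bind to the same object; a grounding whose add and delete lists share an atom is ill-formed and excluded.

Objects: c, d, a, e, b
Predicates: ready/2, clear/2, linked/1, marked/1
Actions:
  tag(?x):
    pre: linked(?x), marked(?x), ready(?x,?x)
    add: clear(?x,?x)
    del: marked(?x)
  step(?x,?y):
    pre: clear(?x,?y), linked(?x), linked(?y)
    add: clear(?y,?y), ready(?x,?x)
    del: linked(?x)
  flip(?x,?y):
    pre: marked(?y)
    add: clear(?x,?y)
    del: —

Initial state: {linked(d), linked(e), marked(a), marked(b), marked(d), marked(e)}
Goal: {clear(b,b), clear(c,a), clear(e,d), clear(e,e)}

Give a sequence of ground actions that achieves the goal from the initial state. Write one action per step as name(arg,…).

1. flip(c,a)  →  {clear(c,a), linked(d), linked(e), marked(a), marked(b), marked(d), marked(e)}
2. flip(e,d)  →  {clear(c,a), clear(e,d), linked(d), linked(e), marked(a), marked(b), marked(d), marked(e)}
3. flip(e,e)  →  {clear(c,a), clear(e,d), clear(e,e), linked(d), linked(e), marked(a), marked(b), marked(d), marked(e)}
4. flip(b,b)  →  {clear(b,b), clear(c,a), clear(e,d), clear(e,e), linked(d), linked(e), marked(a), marked(b), marked(d), marked(e)}

flip(c,a); flip(e,d); flip(e,e); flip(b,b)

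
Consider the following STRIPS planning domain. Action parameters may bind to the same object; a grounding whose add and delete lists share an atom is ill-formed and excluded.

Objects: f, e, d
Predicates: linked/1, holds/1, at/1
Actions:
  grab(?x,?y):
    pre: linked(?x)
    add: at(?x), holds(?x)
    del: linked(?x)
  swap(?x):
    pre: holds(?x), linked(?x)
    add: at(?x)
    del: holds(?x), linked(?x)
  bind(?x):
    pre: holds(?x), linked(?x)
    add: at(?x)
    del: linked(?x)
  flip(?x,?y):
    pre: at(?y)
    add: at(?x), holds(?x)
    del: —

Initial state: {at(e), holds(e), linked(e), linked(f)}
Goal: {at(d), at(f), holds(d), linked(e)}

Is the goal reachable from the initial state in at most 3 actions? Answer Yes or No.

1. grab(f,f)  →  {at(e), at(f), holds(e), holds(f), linked(e)}
2. flip(d,f)  →  {at(d), at(e), at(f), holds(d), holds(e), holds(f), linked(e)}
optimal plan length = 2; 2 ≤ 3

Yes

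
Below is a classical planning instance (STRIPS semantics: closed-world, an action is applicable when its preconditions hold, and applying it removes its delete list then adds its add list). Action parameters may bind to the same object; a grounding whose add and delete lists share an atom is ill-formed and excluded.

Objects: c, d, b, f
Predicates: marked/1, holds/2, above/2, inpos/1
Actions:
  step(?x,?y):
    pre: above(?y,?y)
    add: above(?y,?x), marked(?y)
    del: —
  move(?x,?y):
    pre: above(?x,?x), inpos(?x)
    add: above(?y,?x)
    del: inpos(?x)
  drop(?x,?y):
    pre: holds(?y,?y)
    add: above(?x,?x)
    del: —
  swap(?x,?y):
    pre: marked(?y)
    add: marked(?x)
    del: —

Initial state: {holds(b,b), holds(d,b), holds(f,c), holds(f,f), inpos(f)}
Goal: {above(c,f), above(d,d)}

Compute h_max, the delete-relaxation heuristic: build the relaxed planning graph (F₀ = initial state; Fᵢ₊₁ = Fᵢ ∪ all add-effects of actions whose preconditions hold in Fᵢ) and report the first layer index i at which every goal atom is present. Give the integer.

2

F0 = init (5 atoms)
F1 = F0 ∪ {above(b,b), above(c,c), above(d,d), above(f,f)}  (9 atoms)
F2 = F1 ∪ {above(b,c), above(b,d), above(b,f), above(c,b), above(c,d), above(c,f), above(d,b), above(d,c), above(d,f), above(f,b), above(f,c), above(f,d), marked(b), marked(c), marked(d), marked(f)}  (25 atoms)
goal ⊆ F2  ⇒  h_max = 2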